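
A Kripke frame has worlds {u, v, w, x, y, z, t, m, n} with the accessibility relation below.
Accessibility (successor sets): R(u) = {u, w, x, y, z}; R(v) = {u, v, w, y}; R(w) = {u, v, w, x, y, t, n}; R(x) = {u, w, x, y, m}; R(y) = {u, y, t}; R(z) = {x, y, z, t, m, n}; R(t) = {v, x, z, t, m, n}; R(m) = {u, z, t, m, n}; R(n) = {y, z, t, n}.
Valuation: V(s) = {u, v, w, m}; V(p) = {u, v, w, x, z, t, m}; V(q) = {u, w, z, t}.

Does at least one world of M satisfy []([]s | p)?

Recall that []ψ holds at a world iff ψ holds at every accessible world, and <>ψ holds iff ψ holds at some accessible world.
Let φ = []([]s | p). Evaluate φ at each world:
  u (successors {u, w, x, y, z}): φ is false.
  v (successors {u, v, w, y}): φ is false.
  w (successors {u, v, w, x, y, t, n}): φ is false.
  x (successors {u, w, x, y, m}): φ is false.
  y (successors {u, y, t}): φ is false.
  z (successors {x, y, z, t, m, n}): φ is false.
  t (successors {v, x, z, t, m, n}): φ is false.
  m (successors {u, z, t, m, n}): φ is false.
  n (successors {y, z, t, n}): φ is false.
For instance, at u:
  At u: []([]s | p) requires []s | p at every successor {u, w, x, y, z}.
    []s | p fails at y, so []([]s | p) is false at u.
      At y: []s is false, p is false, so []s | p is false.

No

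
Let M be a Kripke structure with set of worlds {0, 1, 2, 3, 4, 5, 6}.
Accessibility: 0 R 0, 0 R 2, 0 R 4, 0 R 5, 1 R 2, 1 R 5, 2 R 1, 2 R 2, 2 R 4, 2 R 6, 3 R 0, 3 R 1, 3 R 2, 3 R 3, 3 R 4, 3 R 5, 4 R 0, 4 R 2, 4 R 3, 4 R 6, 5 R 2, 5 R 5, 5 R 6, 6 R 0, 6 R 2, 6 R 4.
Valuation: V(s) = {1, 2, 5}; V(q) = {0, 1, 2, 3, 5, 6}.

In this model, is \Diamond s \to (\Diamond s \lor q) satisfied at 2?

Yes

At 2: \Diamond s is true, \Diamond s \lor q is true, so \Diamond s \to (\Diamond s \lor q) is true.
  At 2: \Diamond s requires s at some successor in {1, 2, 4, 6}.
    s holds at 1, so \Diamond s is true at 2.
  At 2: \Diamond s is true, q is true, so \Diamond s \lor q is true.
    At 2: \Diamond s requires s at some successor in {1, 2, 4, 6}.
      s holds at 1, so \Diamond s is true at 2.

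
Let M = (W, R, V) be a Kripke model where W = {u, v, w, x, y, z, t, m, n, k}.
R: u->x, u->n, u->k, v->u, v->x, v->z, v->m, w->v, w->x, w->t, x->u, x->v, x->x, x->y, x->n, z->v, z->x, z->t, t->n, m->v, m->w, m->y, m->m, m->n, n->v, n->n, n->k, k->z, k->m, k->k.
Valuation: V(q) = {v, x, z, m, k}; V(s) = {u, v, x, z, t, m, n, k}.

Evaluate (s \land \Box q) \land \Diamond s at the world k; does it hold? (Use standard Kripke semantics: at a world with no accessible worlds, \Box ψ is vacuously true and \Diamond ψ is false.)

Recall that \Box ψ holds at a world iff ψ holds at every accessible world, and \Diamond ψ holds iff ψ holds at some accessible world.
At k: s \land \Box q is true, \Diamond s is true, so (s \land \Box q) \land \Diamond s is true.
  At k: s is true, \Box q is true, so s \land \Box q is true.
    At k: \Box q requires q at every successor {z, m, k}.
      At z: q is true.
      At m: q is true.
      At k: q is true.
    So \Box q is true at k.
  At k: \Diamond s requires s at some successor in {z, m, k}.
    s holds at z, so \Diamond s is true at k.

Yes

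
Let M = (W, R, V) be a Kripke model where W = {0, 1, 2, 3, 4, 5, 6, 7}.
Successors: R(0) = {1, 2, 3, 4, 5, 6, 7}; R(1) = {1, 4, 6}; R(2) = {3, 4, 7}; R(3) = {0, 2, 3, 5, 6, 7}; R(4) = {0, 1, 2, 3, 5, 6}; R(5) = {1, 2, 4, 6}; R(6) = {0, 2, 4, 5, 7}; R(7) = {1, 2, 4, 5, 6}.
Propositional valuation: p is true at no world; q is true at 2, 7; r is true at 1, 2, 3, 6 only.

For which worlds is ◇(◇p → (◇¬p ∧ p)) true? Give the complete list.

Recall that ◇ψ holds at a world iff ψ holds at some accessible world.
Let φ = ◇(◇p → (◇¬p ∧ p)). Evaluate φ at each world:
  0 (successors {1, 2, 3, 4, 5, 6, 7}): φ is true.
  1 (successors {1, 4, 6}): φ is true.
  2 (successors {3, 4, 7}): φ is true.
  3 (successors {0, 2, 3, 5, 6, 7}): φ is true.
  4 (successors {0, 1, 2, 3, 5, 6}): φ is true.
  5 (successors {1, 2, 4, 6}): φ is true.
  6 (successors {0, 2, 4, 5, 7}): φ is true.
  7 (successors {1, 2, 4, 5, 6}): φ is true.
For instance, at 5:
  At 5: ◇(◇p → (◇¬p ∧ p)) requires ◇p → (◇¬p ∧ p) at some successor in {1, 2, 4, 6}.
    ◇p → (◇¬p ∧ p) holds at 1, so ◇(◇p → (◇¬p ∧ p)) is true at 5.
      At 1: ◇p is false, ◇¬p ∧ p is false, so ◇p → (◇¬p ∧ p) is true.
Satisfying worlds: {0, 1, 2, 3, 4, 5, 6, 7}

0, 1, 2, 3, 4, 5, 6, 7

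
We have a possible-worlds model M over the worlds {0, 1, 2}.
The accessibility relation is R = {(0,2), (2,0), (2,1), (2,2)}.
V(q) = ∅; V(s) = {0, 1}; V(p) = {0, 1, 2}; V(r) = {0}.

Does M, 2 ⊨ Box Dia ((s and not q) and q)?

Recall that Box ψ holds at a world iff ψ holds at every accessible world, and Dia ψ holds iff ψ holds at some accessible world.
At 2: Box Dia ((s and not q) and q) requires Dia ((s and not q) and q) at every successor {0, 1, 2}.
  Dia ((s and not q) and q) fails at 0, so Box Dia ((s and not q) and q) is false at 2.
    At 0: Dia ((s and not q) and q) requires (s and not q) and q at some successor in {2}.
      At 2: (s and not q) and q is false.
    So Dia ((s and not q) and q) is false at 0.

No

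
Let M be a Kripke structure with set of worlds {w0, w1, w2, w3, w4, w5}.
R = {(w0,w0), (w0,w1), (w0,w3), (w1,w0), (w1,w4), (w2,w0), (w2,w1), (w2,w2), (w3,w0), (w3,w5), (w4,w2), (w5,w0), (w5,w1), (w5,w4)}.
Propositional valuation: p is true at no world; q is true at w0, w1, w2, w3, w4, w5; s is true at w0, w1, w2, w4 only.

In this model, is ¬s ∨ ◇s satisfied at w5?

Yes

At w5: ¬s is true, ◇s is true, so ¬s ∨ ◇s is true.
  At w5: ◇s requires s at some successor in {w0, w1, w4}.
    s holds at w0, so ◇s is true at w5.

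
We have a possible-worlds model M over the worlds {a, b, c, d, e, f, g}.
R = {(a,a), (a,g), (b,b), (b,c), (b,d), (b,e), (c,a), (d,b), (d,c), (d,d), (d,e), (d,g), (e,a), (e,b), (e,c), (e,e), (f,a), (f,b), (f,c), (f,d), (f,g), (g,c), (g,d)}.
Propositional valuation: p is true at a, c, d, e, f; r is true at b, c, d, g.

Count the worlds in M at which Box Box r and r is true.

0

Let φ = Box Box r and r. Evaluate φ at each world:
  a (successors {a, g}): φ is false.
  b (successors {b, c, d, e}): φ is false.
  c (successors {a}): φ is false.
  d (successors {b, c, d, e, g}): φ is false.
  e (successors {a, b, c, e}): φ is false.
  f (successors {a, b, c, d, g}): φ is false.
  g (successors {c, d}): φ is false.
For instance, at g:
  At g: Box Box r is false, r is true, so Box Box r and r is false.
    At g: Box Box r requires Box r at every successor {c, d}.
      Box r fails at c, so Box Box r is false at g.
Satisfying worlds: none.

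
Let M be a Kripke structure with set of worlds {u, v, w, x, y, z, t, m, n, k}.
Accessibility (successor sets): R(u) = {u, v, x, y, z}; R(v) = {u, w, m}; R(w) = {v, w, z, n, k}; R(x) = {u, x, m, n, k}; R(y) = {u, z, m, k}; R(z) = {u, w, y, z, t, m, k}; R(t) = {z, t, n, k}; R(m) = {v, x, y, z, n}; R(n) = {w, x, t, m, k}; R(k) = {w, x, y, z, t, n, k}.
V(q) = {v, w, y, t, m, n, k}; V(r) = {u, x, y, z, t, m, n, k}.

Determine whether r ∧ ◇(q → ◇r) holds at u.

At u: r is true, ◇(q → ◇r) is true, so r ∧ ◇(q → ◇r) is true.
  At u: ◇(q → ◇r) requires q → ◇r at some successor in {u, v, x, y, z}.
    q → ◇r holds at u, so ◇(q → ◇r) is true at u.
      At u: q is false, ◇r is true, so q → ◇r is true.

Yes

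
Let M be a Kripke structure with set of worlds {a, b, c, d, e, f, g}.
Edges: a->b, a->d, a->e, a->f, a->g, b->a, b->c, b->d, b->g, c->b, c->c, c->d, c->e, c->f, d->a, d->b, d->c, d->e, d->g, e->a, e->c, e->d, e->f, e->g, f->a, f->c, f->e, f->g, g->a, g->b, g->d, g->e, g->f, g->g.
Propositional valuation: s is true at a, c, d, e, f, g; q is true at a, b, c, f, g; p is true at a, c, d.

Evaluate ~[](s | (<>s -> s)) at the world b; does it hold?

At b: [](s | (<>s -> s)) is true, so ~[](s | (<>s -> s)) is false.
  At b: [](s | (<>s -> s)) requires s | (<>s -> s) at every successor {a, c, d, g}.
    At a: s | (<>s -> s) is true.
    At c: s | (<>s -> s) is true.
    At d: s | (<>s -> s) is true.
    At g: s | (<>s -> s) is true.
  So [](s | (<>s -> s)) is true at b.

No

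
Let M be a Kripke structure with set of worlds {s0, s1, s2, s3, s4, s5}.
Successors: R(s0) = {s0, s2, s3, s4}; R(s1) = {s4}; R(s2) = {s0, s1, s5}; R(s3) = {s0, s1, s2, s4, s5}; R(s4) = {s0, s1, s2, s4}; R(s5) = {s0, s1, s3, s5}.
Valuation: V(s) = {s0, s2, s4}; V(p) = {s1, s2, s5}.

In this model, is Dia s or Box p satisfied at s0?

Yes

At s0: Dia s is true, Box p is false, so Dia s or Box p is true.
  At s0: Dia s requires s at some successor in {s0, s2, s3, s4}.
    s holds at s0, so Dia s is true at s0.
  At s0: Box p requires p at every successor {s0, s2, s3, s4}.
    p fails at s0, so Box p is false at s0.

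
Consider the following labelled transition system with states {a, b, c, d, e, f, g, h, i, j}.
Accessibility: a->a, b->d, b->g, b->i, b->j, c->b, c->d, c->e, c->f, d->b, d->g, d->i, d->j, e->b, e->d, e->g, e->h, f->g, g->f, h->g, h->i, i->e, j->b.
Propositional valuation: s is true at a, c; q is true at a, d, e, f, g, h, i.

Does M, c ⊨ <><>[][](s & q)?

No

At c: <><>[][](s & q) requires <>[][](s & q) at some successor in {b, d, e, f}.
  At b: <>[][](s & q) is false.
  At d: <>[][](s & q) is false.
  At e: <>[][](s & q) is false.
  At f: <>[][](s & q) is false.
So <><>[][](s & q) is false at c.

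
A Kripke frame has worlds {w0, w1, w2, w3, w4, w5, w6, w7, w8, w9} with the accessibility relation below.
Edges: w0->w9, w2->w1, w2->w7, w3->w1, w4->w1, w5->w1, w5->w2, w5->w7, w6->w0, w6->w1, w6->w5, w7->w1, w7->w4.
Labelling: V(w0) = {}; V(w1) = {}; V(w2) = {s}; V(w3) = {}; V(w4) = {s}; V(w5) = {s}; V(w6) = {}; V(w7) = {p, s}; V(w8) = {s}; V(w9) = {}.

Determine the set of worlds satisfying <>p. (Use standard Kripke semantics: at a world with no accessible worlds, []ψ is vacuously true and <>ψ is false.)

w2, w5

Let φ = <>p. Evaluate φ at each world:
  w0 (successors {w9}): φ is false.
  w1 (successors ∅): φ is false.
  w2 (successors {w1, w7}): φ is true.
  w3 (successors {w1}): φ is false.
  w4 (successors {w1}): φ is false.
  w5 (successors {w1, w2, w7}): φ is true.
  w6 (successors {w0, w1, w5}): φ is false.
  w7 (successors {w1, w4}): φ is false.
  w8 (successors ∅): φ is false.
  w9 (successors ∅): φ is false.
For instance, at w3:
  At w3: <>p requires p at some successor in {w1}.
    At w1: p is false.
  So <>p is false at w3.
Satisfying worlds: {w2, w5}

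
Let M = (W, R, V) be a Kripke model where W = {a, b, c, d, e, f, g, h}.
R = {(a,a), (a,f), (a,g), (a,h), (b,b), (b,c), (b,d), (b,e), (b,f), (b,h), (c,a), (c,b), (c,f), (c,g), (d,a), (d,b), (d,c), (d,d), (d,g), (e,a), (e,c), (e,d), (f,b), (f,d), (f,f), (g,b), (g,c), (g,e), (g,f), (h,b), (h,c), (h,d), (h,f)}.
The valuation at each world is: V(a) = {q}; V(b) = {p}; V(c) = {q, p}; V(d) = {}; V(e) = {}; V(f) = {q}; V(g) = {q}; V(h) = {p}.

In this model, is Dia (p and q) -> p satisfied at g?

No

At g: Dia (p and q) is true, p is false, so Dia (p and q) -> p is false.
  At g: Dia (p and q) requires p and q at some successor in {b, c, e, f}.
    p and q holds at c, so Dia (p and q) is true at g.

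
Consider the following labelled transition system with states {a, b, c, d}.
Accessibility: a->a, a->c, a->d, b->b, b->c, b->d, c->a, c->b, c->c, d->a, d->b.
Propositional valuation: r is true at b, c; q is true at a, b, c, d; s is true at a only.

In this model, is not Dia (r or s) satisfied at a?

No

At a: Dia (r or s) is true, so not Dia (r or s) is false.
  At a: Dia (r or s) requires r or s at some successor in {a, c, d}.
    r or s holds at a, so Dia (r or s) is true at a.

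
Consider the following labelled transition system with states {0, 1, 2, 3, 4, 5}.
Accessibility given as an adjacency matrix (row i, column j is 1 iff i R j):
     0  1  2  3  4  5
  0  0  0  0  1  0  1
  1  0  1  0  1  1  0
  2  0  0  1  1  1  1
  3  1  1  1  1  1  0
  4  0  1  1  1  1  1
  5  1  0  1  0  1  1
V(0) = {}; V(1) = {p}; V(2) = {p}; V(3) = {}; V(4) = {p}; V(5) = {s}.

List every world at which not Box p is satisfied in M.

0, 1, 2, 3, 4, 5

Let φ = not Box p. Evaluate φ at each world:
  0 (successors {3, 5}): φ is true.
  1 (successors {1, 3, 4}): φ is true.
  2 (successors {2, 3, 4, 5}): φ is true.
  3 (successors {0, 1, 2, 3, 4}): φ is true.
  4 (successors {1, 2, 3, 4, 5}): φ is true.
  5 (successors {0, 2, 4, 5}): φ is true.
For instance, at 2:
  At 2: Box p is false, so not Box p is true.
    At 2: Box p requires p at every successor {2, 3, 4, 5}.
      p fails at 3, so Box p is false at 2.
Satisfying worlds: {0, 1, 2, 3, 4, 5}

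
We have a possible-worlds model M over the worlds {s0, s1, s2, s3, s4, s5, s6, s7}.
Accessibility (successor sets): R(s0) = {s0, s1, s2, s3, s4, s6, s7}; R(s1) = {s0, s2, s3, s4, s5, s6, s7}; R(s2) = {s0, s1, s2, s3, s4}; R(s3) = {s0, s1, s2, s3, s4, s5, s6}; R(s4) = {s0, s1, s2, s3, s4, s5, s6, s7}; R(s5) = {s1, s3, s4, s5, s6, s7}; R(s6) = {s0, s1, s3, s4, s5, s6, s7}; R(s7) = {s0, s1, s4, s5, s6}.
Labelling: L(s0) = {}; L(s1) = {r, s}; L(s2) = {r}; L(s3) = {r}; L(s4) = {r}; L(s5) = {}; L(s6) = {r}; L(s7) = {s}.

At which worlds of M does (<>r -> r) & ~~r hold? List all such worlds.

s1, s2, s3, s4, s6

Let φ = (<>r -> r) & ~~r. Evaluate φ at each world:
  s0 (successors {s0, s1, s2, s3, s4, s6, s7}): φ is false.
  s1 (successors {s0, s2, s3, s4, s5, s6, s7}): φ is true.
  s2 (successors {s0, s1, s2, s3, s4}): φ is true.
  s3 (successors {s0, s1, s2, s3, s4, s5, s6}): φ is true.
  s4 (successors {s0, s1, s2, s3, s4, s5, s6, s7}): φ is true.
  s5 (successors {s1, s3, s4, s5, s6, s7}): φ is false.
  s6 (successors {s0, s1, s3, s4, s5, s6, s7}): φ is true.
  s7 (successors {s0, s1, s4, s5, s6}): φ is false.
For instance, at s5:
  At s5: <>r -> r is false, ~~r is false, so (<>r -> r) & ~~r is false.
    At s5: <>r is true, r is false, so <>r -> r is false.
      At s5: <>r requires r at some successor in {s1, s3, s4, s5, s6, s7}.
        r holds at s1, so <>r is true at s5.
Satisfying worlds: {s1, s2, s3, s4, s6}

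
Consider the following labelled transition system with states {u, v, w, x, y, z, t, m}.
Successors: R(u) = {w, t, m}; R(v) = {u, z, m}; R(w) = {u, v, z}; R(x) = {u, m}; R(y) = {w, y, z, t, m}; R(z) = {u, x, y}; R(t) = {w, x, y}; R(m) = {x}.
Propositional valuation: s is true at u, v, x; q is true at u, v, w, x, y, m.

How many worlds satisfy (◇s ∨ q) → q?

Recall that ◇ψ holds at a world iff ψ holds at some accessible world.
Let φ = (◇s ∨ q) → q. Evaluate φ at each world:
  u (successors {w, t, m}): φ is true.
  v (successors {u, z, m}): φ is true.
  w (successors {u, v, z}): φ is true.
  x (successors {u, m}): φ is true.
  y (successors {w, y, z, t, m}): φ is true.
  z (successors {u, x, y}): φ is false.
  t (successors {w, x, y}): φ is false.
  m (successors {x}): φ is true.
For instance, at y:
  At y: ◇s ∨ q is true, q is true, so (◇s ∨ q) → q is true.
    At y: ◇s is false, q is true, so ◇s ∨ q is true.
      At y: ◇s requires s at some successor in {w, y, z, t, m}.
        At w: s is false.
        At y: s is false.
        At z: s is false.
        At t: s is false.
        At m: s is false.
      So ◇s is false at y.
Satisfying worlds: {u, v, w, x, y, m}

6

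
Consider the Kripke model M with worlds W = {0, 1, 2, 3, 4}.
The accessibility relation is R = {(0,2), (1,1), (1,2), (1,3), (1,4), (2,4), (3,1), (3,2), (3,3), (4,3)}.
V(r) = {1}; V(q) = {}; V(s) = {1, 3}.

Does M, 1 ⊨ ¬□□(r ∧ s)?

Yes

At 1: □□(r ∧ s) is false, so ¬□□(r ∧ s) is true.
  At 1: □□(r ∧ s) requires □(r ∧ s) at every successor {1, 2, 3, 4}.
    □(r ∧ s) fails at 1, so □□(r ∧ s) is false at 1.
      At 1: □(r ∧ s) requires r ∧ s at every successor {1, 2, 3, 4}.
        r ∧ s fails at 2, so □(r ∧ s) is false at 1.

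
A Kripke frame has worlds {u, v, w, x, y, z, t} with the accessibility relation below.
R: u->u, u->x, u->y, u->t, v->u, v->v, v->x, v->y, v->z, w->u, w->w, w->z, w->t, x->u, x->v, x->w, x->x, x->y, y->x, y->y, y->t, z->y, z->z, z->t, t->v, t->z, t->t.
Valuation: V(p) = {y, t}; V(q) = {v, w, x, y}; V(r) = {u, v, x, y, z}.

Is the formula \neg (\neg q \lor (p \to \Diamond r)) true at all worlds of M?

Recall that \Diamond ψ holds at a world iff ψ holds at some accessible world.
Let φ = \neg (\neg q \lor (p \to \Diamond r)). Evaluate φ at each world:
  u (successors {u, x, y, t}): φ is false.
  v (successors {u, v, x, y, z}): φ is false.
  w (successors {u, w, z, t}): φ is false.
  x (successors {u, v, w, x, y}): φ is false.
  y (successors {x, y, t}): φ is false.
  z (successors {y, z, t}): φ is false.
  t (successors {v, z, t}): φ is false.
Detail at u (counterexample):
  At u: \neg q \lor (p \to \Diamond r) is true, so \neg (\neg q \lor (p \to \Diamond r)) is false.
    At u: \neg q is true, p \to \Diamond r is true, so \neg q \lor (p \to \Diamond r) is true.
      At u: p is false, \Diamond r is true, so p \to \Diamond r is true.

No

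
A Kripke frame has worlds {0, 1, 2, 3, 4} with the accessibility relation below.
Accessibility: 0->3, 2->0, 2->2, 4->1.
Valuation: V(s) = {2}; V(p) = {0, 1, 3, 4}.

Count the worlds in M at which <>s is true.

Let φ = <>s. Evaluate φ at each world:
  0 (successors {3}): φ is false.
  1 (successors ∅): φ is false.
  2 (successors {0, 2}): φ is true.
  3 (successors ∅): φ is false.
  4 (successors {1}): φ is false.
For instance, at 4:
  At 4: <>s requires s at some successor in {1}.
    At 1: s is false.
  So <>s is false at 4.
Satisfying worlds: {2}

1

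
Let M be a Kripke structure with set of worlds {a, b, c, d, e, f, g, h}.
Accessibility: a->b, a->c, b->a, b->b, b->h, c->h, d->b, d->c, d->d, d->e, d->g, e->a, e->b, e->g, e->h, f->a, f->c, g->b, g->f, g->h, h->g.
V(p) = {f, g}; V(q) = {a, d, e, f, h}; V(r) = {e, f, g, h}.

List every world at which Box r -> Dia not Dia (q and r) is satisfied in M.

a, b, c, d, e, f, g

Recall that Box ψ holds at a world iff ψ holds at every accessible world, and Dia ψ holds iff ψ holds at some accessible world.
Let φ = Box r -> Dia not Dia (q and r). Evaluate φ at each world:
  a (successors {b, c}): φ is true.
  b (successors {a, b, h}): φ is true.
  c (successors {h}): φ is true.
  d (successors {b, c, d, e, g}): φ is true.
  e (successors {a, b, g, h}): φ is true.
  f (successors {a, c}): φ is true.
  g (successors {b, f, h}): φ is true.
  h (successors {g}): φ is false.
For instance, at h:
  At h: Box r is true, Dia not Dia (q and r) is false, so Box r -> Dia not Dia (q and r) is false.
    At h: Box r requires r at every successor {g}.
      At g: r is true.
    So Box r is true at h.
    At h: Dia not Dia (q and r) requires not Dia (q and r) at some successor in {g}.
      At g: not Dia (q and r) is false.
    So Dia not Dia (q and r) is false at h.
Satisfying worlds: {a, b, c, d, e, f, g}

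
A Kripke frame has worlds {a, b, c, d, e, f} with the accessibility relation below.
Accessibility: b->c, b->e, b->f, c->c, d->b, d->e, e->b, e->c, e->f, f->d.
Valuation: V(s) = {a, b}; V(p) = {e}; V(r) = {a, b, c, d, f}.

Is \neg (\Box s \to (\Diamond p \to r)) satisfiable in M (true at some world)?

No

Let φ = \neg (\Box s \to (\Diamond p \to r)). Evaluate φ at each world:
  a (successors ∅): φ is false.
  b (successors {c, e, f}): φ is false.
  c (successors {c}): φ is false.
  d (successors {b, e}): φ is false.
  e (successors {b, c, f}): φ is false.
  f (successors {d}): φ is false.
For instance, at e:
  At e: \Box s \to (\Diamond p \to r) is true, so \neg (\Box s \to (\Diamond p \to r)) is false.
    At e: \Box s is false, \Diamond p \to r is true, so \Box s \to (\Diamond p \to r) is true.
      At e: \Box s requires s at every successor {b, c, f}.
        s fails at c, so \Box s is false at e.
      At e: \Diamond p is false, r is false, so \Diamond p \to r is true.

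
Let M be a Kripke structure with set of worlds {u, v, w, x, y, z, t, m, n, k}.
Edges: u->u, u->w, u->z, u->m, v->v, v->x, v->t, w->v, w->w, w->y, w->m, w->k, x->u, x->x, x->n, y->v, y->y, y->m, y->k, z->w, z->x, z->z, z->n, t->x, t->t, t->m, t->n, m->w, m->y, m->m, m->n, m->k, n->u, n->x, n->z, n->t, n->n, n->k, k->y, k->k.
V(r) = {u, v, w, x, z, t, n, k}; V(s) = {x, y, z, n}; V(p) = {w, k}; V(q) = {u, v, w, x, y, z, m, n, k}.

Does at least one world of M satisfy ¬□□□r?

Yes

Let φ = ¬□□□r. Evaluate φ at each world:
  u (successors {u, w, z, m}): φ is true.
  v (successors {v, x, t}): φ is true.
  w (successors {v, w, y, m, k}): φ is true.
  x (successors {u, x, n}): φ is true.
  y (successors {v, y, m, k}): φ is true.
  z (successors {w, x, z, n}): φ is true.
  t (successors {x, t, m, n}): φ is true.
  m (successors {w, y, m, n, k}): φ is true.
  n (successors {u, x, z, t, n, k}): φ is true.
  k (successors {y, k}): φ is true.
Detail at u (witness):
  At u: □□□r is false, so ¬□□□r is true.
    At u: □□□r requires □□r at every successor {u, w, z, m}.
      □□r fails at u, so □□□r is false at u.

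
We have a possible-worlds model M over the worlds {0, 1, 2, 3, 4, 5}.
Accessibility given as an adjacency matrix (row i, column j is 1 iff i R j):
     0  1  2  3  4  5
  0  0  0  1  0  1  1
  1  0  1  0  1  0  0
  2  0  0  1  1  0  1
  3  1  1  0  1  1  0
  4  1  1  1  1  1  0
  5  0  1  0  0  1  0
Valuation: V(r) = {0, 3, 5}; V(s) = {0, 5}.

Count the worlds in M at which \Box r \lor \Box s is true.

Recall that \Box ψ holds at a world iff ψ holds at every accessible world, and \Diamond ψ holds iff ψ holds at some accessible world.
Let φ = \Box r \lor \Box s. Evaluate φ at each world:
  0 (successors {2, 4, 5}): φ is false.
  1 (successors {1, 3}): φ is false.
  2 (successors {2, 3, 5}): φ is false.
  3 (successors {0, 1, 3, 4}): φ is false.
  4 (successors {0, 1, 2, 3, 4}): φ is false.
  5 (successors {1, 4}): φ is false.
For instance, at 2:
  At 2: \Box r is false, \Box s is false, so \Box r \lor \Box s is false.
    At 2: \Box r requires r at every successor {2, 3, 5}.
      r fails at 2, so \Box r is false at 2.
    At 2: \Box s requires s at every successor {2, 3, 5}.
      s fails at 2, so \Box s is false at 2.
Satisfying worlds: none.

0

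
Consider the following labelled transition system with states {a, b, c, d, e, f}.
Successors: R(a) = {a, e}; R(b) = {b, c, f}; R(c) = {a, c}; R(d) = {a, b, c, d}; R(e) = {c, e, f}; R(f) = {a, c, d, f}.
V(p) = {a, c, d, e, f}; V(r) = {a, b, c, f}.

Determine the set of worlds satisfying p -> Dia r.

Let φ = p -> Dia r. Evaluate φ at each world:
  a (successors {a, e}): φ is true.
  b (successors {b, c, f}): φ is true.
  c (successors {a, c}): φ is true.
  d (successors {a, b, c, d}): φ is true.
  e (successors {c, e, f}): φ is true.
  f (successors {a, c, d, f}): φ is true.
For instance, at f:
  At f: p is true, Dia r is true, so p -> Dia r is true.
    At f: Dia r requires r at some successor in {a, c, d, f}.
      r holds at a, so Dia r is true at f.
Satisfying worlds: {a, b, c, d, e, f}

a, b, c, d, e, f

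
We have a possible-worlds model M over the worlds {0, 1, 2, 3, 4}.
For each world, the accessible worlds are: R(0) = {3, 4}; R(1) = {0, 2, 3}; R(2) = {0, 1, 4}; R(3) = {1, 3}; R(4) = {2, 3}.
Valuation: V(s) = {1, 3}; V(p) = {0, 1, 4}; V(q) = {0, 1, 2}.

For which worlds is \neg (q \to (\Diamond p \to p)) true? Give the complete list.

2

Recall that \Diamond ψ holds at a world iff ψ holds at some accessible world.
Let φ = \neg (q \to (\Diamond p \to p)). Evaluate φ at each world:
  0 (successors {3, 4}): φ is false.
  1 (successors {0, 2, 3}): φ is false.
  2 (successors {0, 1, 4}): φ is true.
  3 (successors {1, 3}): φ is false.
  4 (successors {2, 3}): φ is false.
For instance, at 1:
  At 1: q \to (\Diamond p \to p) is true, so \neg (q \to (\Diamond p \to p)) is false.
    At 1: q is true, \Diamond p \to p is true, so q \to (\Diamond p \to p) is true.
      At 1: \Diamond p is true, p is true, so \Diamond p \to p is true.
Satisfying worlds: {2}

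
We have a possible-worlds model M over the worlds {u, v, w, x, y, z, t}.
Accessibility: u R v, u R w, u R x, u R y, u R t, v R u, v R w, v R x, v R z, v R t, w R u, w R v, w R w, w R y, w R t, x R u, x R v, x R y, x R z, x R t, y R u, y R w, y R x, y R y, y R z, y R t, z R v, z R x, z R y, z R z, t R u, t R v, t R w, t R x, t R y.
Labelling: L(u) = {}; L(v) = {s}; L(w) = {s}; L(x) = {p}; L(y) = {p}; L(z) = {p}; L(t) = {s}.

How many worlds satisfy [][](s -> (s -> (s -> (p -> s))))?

7

Recall that []ψ holds at a world iff ψ holds at every accessible world, and <>ψ holds iff ψ holds at some accessible world.
Let φ = [][](s -> (s -> (s -> (p -> s)))). Evaluate φ at each world:
  u (successors {v, w, x, y, t}): φ is true.
  v (successors {u, w, x, z, t}): φ is true.
  w (successors {u, v, w, y, t}): φ is true.
  x (successors {u, v, y, z, t}): φ is true.
  y (successors {u, w, x, y, z, t}): φ is true.
  z (successors {v, x, y, z}): φ is true.
  t (successors {u, v, w, x, y}): φ is true.
For instance, at t:
  At t: [][](s -> (s -> (s -> (p -> s)))) requires [](s -> (s -> (s -> (p -> s)))) at every successor {u, v, w, x, y}.
    At u: [](s -> (s -> (s -> (p -> s)))) is true.
    At v: [](s -> (s -> (s -> (p -> s)))) is true.
    At w: [](s -> (s -> (s -> (p -> s)))) is true.
    At x: [](s -> (s -> (s -> (p -> s)))) is true.
    At y: [](s -> (s -> (s -> (p -> s)))) is true.
  So [][](s -> (s -> (s -> (p -> s)))) is true at t.
Satisfying worlds: {u, v, w, x, y, z, t}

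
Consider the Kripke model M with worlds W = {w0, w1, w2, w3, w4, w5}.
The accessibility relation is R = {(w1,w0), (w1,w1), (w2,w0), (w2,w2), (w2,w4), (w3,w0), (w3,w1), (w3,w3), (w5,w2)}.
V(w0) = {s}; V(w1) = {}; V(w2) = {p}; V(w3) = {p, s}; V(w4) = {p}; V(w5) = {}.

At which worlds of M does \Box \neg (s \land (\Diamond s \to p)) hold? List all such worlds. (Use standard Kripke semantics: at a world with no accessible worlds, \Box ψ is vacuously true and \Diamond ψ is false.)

w0, w4, w5

Let φ = \Box \neg (s \land (\Diamond s \to p)). Evaluate φ at each world:
  w0 (successors ∅): φ is true.
  w1 (successors {w0, w1}): φ is false.
  w2 (successors {w0, w2, w4}): φ is false.
  w3 (successors {w0, w1, w3}): φ is false.
  w4 (successors ∅): φ is true.
  w5 (successors {w2}): φ is true.
For instance, at w3:
  At w3: \Box \neg (s \land (\Diamond s \to p)) requires \neg (s \land (\Diamond s \to p)) at every successor {w0, w1, w3}.
    \neg (s \land (\Diamond s \to p)) fails at w0, so \Box \neg (s \land (\Diamond s \to p)) is false at w3.
      At w0: s \land (\Diamond s \to p) is true, so \neg (s \land (\Diamond s \to p)) is false.
Satisfying worlds: {w0, w4, w5}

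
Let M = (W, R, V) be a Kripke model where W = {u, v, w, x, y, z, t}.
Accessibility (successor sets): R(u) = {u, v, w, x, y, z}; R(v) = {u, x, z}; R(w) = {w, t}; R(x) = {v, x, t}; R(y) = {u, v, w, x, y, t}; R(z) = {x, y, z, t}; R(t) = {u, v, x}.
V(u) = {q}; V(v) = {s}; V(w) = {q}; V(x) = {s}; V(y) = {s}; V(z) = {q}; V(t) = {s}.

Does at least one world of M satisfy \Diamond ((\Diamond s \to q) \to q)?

Yes

Recall that \Diamond ψ holds at a world iff ψ holds at some accessible world.
Let φ = \Diamond ((\Diamond s \to q) \to q). Evaluate φ at each world:
  u (successors {u, v, w, x, y, z}): φ is true.
  v (successors {u, x, z}): φ is true.
  w (successors {w, t}): φ is true.
  x (successors {v, x, t}): φ is true.
  y (successors {u, v, w, x, y, t}): φ is true.
  z (successors {x, y, z, t}): φ is true.
  t (successors {u, v, x}): φ is true.
Detail at u (witness):
  At u: \Diamond ((\Diamond s \to q) \to q) requires (\Diamond s \to q) \to q at some successor in {u, v, w, x, y, z}.
    (\Diamond s \to q) \to q holds at u, so \Diamond ((\Diamond s \to q) \to q) is true at u.
      At u: \Diamond s \to q is true, q is true, so (\Diamond s \to q) \to q is true.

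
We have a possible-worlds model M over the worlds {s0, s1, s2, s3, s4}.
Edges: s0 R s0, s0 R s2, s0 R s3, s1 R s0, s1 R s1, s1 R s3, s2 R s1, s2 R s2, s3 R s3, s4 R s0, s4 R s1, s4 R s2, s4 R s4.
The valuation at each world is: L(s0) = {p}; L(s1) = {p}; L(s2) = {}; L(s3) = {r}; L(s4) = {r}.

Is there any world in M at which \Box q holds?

No

Recall that \Box ψ holds at a world iff ψ holds at every accessible world, and \Diamond ψ holds iff ψ holds at some accessible world.
Let φ = \Box q. Evaluate φ at each world:
  s0 (successors {s0, s2, s3}): φ is false.
  s1 (successors {s0, s1, s3}): φ is false.
  s2 (successors {s1, s2}): φ is false.
  s3 (successors {s3}): φ is false.
  s4 (successors {s0, s1, s2, s4}): φ is false.
For instance, at s2:
  At s2: \Box q requires q at every successor {s1, s2}.
    q fails at s1, so \Box q is false at s2.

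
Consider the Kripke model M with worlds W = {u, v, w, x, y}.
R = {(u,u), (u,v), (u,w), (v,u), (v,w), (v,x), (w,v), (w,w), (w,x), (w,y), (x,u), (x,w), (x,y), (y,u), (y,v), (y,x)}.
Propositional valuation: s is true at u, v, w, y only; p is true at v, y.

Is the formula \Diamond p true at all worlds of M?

Let φ = \Diamond p. Evaluate φ at each world:
  u (successors {u, v, w}): φ is true.
  v (successors {u, w, x}): φ is false.
  w (successors {v, w, x, y}): φ is true.
  x (successors {u, w, y}): φ is true.
  y (successors {u, v, x}): φ is true.
Detail at v (counterexample):
  At v: \Diamond p requires p at some successor in {u, w, x}.
    At u: p is false.
    At w: p is false.
    At x: p is false.
  So \Diamond p is false at v.

No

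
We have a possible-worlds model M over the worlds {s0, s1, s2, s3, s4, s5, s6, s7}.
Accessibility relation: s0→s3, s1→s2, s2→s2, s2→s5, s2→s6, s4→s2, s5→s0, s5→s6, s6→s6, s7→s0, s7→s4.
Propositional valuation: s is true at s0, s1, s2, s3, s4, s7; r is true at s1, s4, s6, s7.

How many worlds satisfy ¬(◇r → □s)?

3

Recall that □ψ holds at a world iff ψ holds at every accessible world, and ◇ψ holds iff ψ holds at some accessible world.
Let φ = ¬(◇r → □s). Evaluate φ at each world:
  s0 (successors {s3}): φ is false.
  s1 (successors {s2}): φ is false.
  s2 (successors {s2, s5, s6}): φ is true.
  s3 (successors ∅): φ is false.
  s4 (successors {s2}): φ is false.
  s5 (successors {s0, s6}): φ is true.
  s6 (successors {s6}): φ is true.
  s7 (successors {s0, s4}): φ is false.
For instance, at s0:
  At s0: ◇r → □s is true, so ¬(◇r → □s) is false.
    At s0: ◇r is false, □s is true, so ◇r → □s is true.
      At s0: ◇r requires r at some successor in {s3}.
        At s3: r is false.
      So ◇r is false at s0.
      At s0: □s requires s at every successor {s3}.
        At s3: s is true.
      So □s is true at s0.
Satisfying worlds: {s2, s5, s6}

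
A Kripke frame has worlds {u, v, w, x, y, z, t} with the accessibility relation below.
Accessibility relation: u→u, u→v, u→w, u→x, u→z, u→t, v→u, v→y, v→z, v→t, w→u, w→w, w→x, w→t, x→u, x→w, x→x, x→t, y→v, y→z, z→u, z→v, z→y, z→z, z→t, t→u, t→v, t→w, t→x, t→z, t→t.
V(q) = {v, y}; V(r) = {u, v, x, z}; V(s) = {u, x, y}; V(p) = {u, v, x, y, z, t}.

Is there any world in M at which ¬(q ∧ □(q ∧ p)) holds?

Yes

Let φ = ¬(q ∧ □(q ∧ p)). Evaluate φ at each world:
  u (successors {u, v, w, x, z, t}): φ is true.
  v (successors {u, y, z, t}): φ is true.
  w (successors {u, w, x, t}): φ is true.
  x (successors {u, w, x, t}): φ is true.
  y (successors {v, z}): φ is true.
  z (successors {u, v, y, z, t}): φ is true.
  t (successors {u, v, w, x, z, t}): φ is true.
Detail at u (witness):
  At u: q ∧ □(q ∧ p) is false, so ¬(q ∧ □(q ∧ p)) is true.
    At u: q is false, □(q ∧ p) is false, so q ∧ □(q ∧ p) is false.
      At u: □(q ∧ p) requires q ∧ p at every successor {u, v, w, x, z, t}.
        q ∧ p fails at u, so □(q ∧ p) is false at u.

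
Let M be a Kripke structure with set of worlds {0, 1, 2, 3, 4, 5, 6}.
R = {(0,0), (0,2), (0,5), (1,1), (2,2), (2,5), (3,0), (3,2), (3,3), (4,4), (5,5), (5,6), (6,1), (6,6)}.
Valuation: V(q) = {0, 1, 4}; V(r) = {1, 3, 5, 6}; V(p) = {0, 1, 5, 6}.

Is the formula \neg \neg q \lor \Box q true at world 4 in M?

Yes

At 4: \neg \neg q is true, \Box q is true, so \neg \neg q \lor \Box q is true.
  At 4: \Box q requires q at every successor {4}.
    At 4: q is true.
  So \Box q is true at 4.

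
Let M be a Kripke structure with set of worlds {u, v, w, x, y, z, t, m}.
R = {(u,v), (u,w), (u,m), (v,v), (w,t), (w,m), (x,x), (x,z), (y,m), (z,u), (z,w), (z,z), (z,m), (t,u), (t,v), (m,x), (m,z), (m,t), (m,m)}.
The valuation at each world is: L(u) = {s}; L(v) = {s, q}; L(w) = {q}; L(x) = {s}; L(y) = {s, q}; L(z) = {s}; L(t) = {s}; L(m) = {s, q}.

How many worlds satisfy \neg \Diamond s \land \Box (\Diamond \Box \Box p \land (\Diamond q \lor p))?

Recall that \Box ψ holds at a world iff ψ holds at every accessible world, and \Diamond ψ holds iff ψ holds at some accessible world.
Let φ = \neg \Diamond s \land \Box (\Diamond \Box \Box p \land (\Diamond q \lor p)). Evaluate φ at each world:
  u (successors {v, w, m}): φ is false.
  v (successors {v}): φ is false.
  w (successors {t, m}): φ is false.
  x (successors {x, z}): φ is false.
  y (successors {m}): φ is false.
  z (successors {u, w, z, m}): φ is false.
  t (successors {u, v}): φ is false.
  m (successors {x, z, t, m}): φ is false.
For instance, at v:
  At v: \neg \Diamond s is false, \Box (\Diamond \Box \Box p \land (\Diamond q \lor p)) is false, so \neg \Diamond s \land \Box (\Diamond \Box \Box p \land (\Diamond q \lor p)) is false.
    At v: \Diamond s is true, so \neg \Diamond s is false.
      At v: \Diamond s requires s at some successor in {v}.
        s holds at v, so \Diamond s is true at v.
    At v: \Box (\Diamond \Box \Box p \land (\Diamond q \lor p)) requires \Diamond \Box \Box p \land (\Diamond q \lor p) at every successor {v}.
      \Diamond \Box \Box p \land (\Diamond q \lor p) fails at v, so \Box (\Diamond \Box \Box p \land (\Diamond q \lor p)) is false at v.
Satisfying worlds: none.

0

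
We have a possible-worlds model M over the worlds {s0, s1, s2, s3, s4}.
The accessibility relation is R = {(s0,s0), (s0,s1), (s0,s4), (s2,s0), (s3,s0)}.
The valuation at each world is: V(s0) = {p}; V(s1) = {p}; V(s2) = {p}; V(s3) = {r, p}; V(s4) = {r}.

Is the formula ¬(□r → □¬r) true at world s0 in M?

At s0: □r → □¬r is true, so ¬(□r → □¬r) is false.
  At s0: □r is false, □¬r is false, so □r → □¬r is true.
    At s0: □r requires r at every successor {s0, s1, s4}.
      r fails at s0, so □r is false at s0.
    At s0: □¬r requires ¬r at every successor {s0, s1, s4}.
      ¬r fails at s4, so □¬r is false at s0.

No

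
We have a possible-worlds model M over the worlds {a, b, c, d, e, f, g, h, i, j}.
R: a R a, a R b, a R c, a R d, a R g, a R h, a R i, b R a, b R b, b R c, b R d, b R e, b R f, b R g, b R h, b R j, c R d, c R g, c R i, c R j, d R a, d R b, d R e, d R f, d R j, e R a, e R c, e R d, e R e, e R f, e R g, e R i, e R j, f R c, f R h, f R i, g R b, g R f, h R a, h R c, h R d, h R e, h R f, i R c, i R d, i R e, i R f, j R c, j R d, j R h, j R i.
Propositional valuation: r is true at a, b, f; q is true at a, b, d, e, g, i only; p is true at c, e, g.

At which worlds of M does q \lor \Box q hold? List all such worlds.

Let φ = q \lor \Box q. Evaluate φ at each world:
  a (successors {a, b, c, d, g, h, i}): φ is true.
  b (successors {a, b, c, d, e, f, g, h, j}): φ is true.
  c (successors {d, g, i, j}): φ is false.
  d (successors {a, b, e, f, j}): φ is true.
  e (successors {a, c, d, e, f, g, i, j}): φ is true.
  f (successors {c, h, i}): φ is false.
  g (successors {b, f}): φ is true.
  h (successors {a, c, d, e, f}): φ is false.
  i (successors {c, d, e, f}): φ is true.
  j (successors {c, d, h, i}): φ is false.
For instance, at h:
  At h: q is false, \Box q is false, so q \lor \Box q is false.
    At h: \Box q requires q at every successor {a, c, d, e, f}.
      q fails at c, so \Box q is false at h.
Satisfying worlds: {a, b, d, e, g, i}

a, b, d, e, g, i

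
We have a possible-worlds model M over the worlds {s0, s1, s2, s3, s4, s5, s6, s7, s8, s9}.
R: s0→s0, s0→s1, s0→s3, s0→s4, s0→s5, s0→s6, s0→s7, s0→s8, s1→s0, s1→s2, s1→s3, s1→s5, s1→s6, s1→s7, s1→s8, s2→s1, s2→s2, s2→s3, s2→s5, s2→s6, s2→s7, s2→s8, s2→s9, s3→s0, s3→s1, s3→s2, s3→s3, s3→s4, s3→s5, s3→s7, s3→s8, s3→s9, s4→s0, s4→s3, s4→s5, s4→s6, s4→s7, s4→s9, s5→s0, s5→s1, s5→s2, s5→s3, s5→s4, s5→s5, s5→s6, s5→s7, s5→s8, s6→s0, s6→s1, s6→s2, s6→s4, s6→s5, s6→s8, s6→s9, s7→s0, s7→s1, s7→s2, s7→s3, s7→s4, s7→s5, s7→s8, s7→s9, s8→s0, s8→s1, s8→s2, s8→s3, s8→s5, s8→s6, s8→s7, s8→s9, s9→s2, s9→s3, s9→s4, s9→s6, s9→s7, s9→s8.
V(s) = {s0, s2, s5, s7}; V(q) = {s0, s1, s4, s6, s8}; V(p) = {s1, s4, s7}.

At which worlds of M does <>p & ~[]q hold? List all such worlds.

s0, s1, s2, s3, s4, s5, s6, s7, s8, s9

Recall that []ψ holds at a world iff ψ holds at every accessible world, and <>ψ holds iff ψ holds at some accessible world.
Let φ = <>p & ~[]q. Evaluate φ at each world:
  s0 (successors {s0, s1, s3, s4, s5, s6, s7, s8}): φ is true.
  s1 (successors {s0, s2, s3, s5, s6, s7, s8}): φ is true.
  s2 (successors {s1, s2, s3, s5, s6, s7, s8, s9}): φ is true.
  s3 (successors {s0, s1, s2, s3, s4, s5, s7, s8, s9}): φ is true.
  s4 (successors {s0, s3, s5, s6, s7, s9}): φ is true.
  s5 (successors {s0, s1, s2, s3, s4, s5, s6, s7, s8}): φ is true.
  s6 (successors {s0, s1, s2, s4, s5, s8, s9}): φ is true.
  s7 (successors {s0, s1, s2, s3, s4, s5, s8, s9}): φ is true.
  s8 (successors {s0, s1, s2, s3, s5, s6, s7, s9}): φ is true.
  s9 (successors {s2, s3, s4, s6, s7, s8}): φ is true.
For instance, at s6:
  At s6: <>p is true, ~[]q is true, so <>p & ~[]q is true.
    At s6: <>p requires p at some successor in {s0, s1, s2, s4, s5, s8, s9}.
      p holds at s1, so <>p is true at s6.
    At s6: []q is false, so ~[]q is true.
      At s6: []q requires q at every successor {s0, s1, s2, s4, s5, s8, s9}.
        q fails at s2, so []q is false at s6.
Satisfying worlds: {s0, s1, s2, s3, s4, s5, s6, s7, s8, s9}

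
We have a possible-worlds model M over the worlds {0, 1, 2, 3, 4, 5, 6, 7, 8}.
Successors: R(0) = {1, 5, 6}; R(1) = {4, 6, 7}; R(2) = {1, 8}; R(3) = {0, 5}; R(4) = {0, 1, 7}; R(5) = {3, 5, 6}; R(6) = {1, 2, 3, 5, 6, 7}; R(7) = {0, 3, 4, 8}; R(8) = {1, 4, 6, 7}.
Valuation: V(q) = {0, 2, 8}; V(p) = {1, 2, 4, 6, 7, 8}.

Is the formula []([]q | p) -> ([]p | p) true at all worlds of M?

Yes

Let φ = []([]q | p) -> ([]p | p). Evaluate φ at each world:
  0 (successors {1, 5, 6}): φ is true.
  1 (successors {4, 6, 7}): φ is true.
  2 (successors {1, 8}): φ is true.
  3 (successors {0, 5}): φ is true.
  4 (successors {0, 1, 7}): φ is true.
  5 (successors {3, 5, 6}): φ is true.
  6 (successors {1, 2, 3, 5, 6, 7}): φ is true.
  7 (successors {0, 3, 4, 8}): φ is true.
  8 (successors {1, 4, 6, 7}): φ is true.
For instance, at 8:
  At 8: []([]q | p) is true, []p | p is true, so []([]q | p) -> ([]p | p) is true.
    At 8: []([]q | p) requires []q | p at every successor {1, 4, 6, 7}.
      At 1: []q | p is true.
      At 4: []q | p is true.
      At 6: []q | p is true.
      At 7: []q | p is true.
    So []([]q | p) is true at 8.
    At 8: []p is true, p is true, so []p | p is true.
      At 8: []p requires p at every successor {1, 4, 6, 7}.
        At 1: p is true.
        At 4: p is true.
        At 6: p is true.
        At 7: p is true.
      So []p is true at 8.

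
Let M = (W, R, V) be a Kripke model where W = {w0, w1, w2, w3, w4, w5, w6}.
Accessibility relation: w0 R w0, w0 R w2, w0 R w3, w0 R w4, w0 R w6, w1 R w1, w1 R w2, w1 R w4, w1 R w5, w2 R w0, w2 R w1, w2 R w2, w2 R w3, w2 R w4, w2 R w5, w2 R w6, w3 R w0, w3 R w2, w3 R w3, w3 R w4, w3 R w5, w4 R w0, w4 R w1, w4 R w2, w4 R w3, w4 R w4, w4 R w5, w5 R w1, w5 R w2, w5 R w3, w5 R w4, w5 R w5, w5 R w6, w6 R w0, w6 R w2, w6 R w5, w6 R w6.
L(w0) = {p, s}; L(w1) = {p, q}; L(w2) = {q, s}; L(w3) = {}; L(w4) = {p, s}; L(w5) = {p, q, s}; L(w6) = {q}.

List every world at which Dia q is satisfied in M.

w0, w1, w2, w3, w4, w5, w6

Let φ = Dia q. Evaluate φ at each world:
  w0 (successors {w0, w2, w3, w4, w6}): φ is true.
  w1 (successors {w1, w2, w4, w5}): φ is true.
  w2 (successors {w0, w1, w2, w3, w4, w5, w6}): φ is true.
  w3 (successors {w0, w2, w3, w4, w5}): φ is true.
  w4 (successors {w0, w1, w2, w3, w4, w5}): φ is true.
  w5 (successors {w1, w2, w3, w4, w5, w6}): φ is true.
  w6 (successors {w0, w2, w5, w6}): φ is true.
For instance, at w2:
  At w2: Dia q requires q at some successor in {w0, w1, w2, w3, w4, w5, w6}.
    q holds at w1, so Dia q is true at w2.
Satisfying worlds: {w0, w1, w2, w3, w4, w5, w6}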